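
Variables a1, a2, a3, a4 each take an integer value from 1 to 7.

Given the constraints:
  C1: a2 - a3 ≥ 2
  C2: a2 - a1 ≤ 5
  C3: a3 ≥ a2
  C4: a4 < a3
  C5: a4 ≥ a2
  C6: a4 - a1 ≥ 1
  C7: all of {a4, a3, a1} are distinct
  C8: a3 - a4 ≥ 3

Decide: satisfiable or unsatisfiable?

Unsatisfiable

Constraints 1, 2, 6, and 8 give a2 − a3 ≥ 2, a3 − a4 ≥ 3, a4 − a1 ≥ 1, a1 − a2 ≥ -5.
Adding all 4 inequalities: the left sides telescope to 0, and the right sides sum to 2 + 3 + 1 + (-5) = 1. So 0 ≥ 1, which is false.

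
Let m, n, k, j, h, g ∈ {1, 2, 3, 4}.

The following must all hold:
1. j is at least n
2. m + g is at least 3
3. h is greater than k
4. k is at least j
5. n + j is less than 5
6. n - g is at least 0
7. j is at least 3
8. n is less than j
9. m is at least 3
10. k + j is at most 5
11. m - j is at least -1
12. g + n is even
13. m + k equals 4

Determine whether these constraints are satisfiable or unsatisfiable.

Unsatisfiable

From constraint 9: m ≥ 3. From constraints 4 and 7: k ≥ j ≥ 3. Hence m + k ≥ 6. But constraint 13 requires m + k = 4, and 4 < 6. Contradiction.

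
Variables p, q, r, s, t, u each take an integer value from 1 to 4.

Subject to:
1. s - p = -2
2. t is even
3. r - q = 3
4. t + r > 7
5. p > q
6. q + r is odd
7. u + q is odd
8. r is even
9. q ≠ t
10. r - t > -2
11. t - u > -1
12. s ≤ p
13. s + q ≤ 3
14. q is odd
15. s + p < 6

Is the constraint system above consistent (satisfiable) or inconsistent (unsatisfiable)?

The assignment p = 3, q = 1, r = 4, s = 1, t = 4, u = 4 works:
  constraint 1 holds since s - p = -2.
  constraint 3 holds since r - q = 3.
  constraint 4 holds since t + r = 8.
The rest check out directly.

Satisfiable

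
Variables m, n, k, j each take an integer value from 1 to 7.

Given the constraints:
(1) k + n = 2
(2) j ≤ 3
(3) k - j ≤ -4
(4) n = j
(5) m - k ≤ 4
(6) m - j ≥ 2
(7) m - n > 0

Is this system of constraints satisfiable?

Constraints 3, 5, and 6 give j − k ≥ 4, k − m ≥ -4, m − j ≥ 2.
Adding all 3 inequalities: the left sides telescope to 0, and the right sides sum to 4 + (-4) + 2 = 2. So 0 ≥ 2, which is false.

Unsatisfiable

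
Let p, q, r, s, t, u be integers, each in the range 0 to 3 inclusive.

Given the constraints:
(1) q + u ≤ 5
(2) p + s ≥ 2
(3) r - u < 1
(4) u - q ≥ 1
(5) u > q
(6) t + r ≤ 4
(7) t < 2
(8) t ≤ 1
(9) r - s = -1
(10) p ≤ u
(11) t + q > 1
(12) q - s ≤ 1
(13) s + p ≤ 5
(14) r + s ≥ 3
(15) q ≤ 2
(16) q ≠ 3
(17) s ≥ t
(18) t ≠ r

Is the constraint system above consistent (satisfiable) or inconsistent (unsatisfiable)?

Setting (p, q, r, s, t, u) = (2, 1, 2, 3, 1, 2) satisfies everything: constraint 1: q + u = 3; constraint 2: p + s = 5, and the others follow.

Satisfiable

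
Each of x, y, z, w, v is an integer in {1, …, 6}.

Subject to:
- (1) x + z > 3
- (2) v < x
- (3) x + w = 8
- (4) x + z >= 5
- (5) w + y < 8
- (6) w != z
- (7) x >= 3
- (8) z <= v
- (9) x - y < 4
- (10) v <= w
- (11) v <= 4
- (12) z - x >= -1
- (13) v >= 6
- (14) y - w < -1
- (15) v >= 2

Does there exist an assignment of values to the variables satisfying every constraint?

Unsatisfiable

From constraint 7: x ≥ 3. From constraints 10 and 13: w ≥ v ≥ 6. Hence x + w ≥ 9. But constraint 3 requires x + w = 8, and 8 < 9. Contradiction.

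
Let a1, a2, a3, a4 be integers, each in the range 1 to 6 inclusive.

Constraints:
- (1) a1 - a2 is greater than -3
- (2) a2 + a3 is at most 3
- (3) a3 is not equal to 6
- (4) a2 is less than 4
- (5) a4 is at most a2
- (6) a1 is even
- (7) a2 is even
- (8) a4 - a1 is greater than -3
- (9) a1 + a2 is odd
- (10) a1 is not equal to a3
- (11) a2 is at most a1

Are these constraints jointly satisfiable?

Constraint 6 makes a1 even and constraint 7 makes a2 even, so a1 + a2 must be even. Constraint 9 says a1 + a2 is odd — contradiction.

Unsatisfiable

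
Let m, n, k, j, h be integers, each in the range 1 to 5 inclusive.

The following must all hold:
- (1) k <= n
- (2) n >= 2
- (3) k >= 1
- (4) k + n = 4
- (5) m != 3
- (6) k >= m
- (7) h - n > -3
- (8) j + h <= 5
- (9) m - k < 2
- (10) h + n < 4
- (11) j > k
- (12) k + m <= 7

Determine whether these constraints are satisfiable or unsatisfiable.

One satisfying assignment is m = 2, n = 2, k = 2, j = 4, h = 1.
For the less obvious constraints — constraint 4: k + n = 4; constraint 7: h - n = -1 — and the others hold by inspection.

Satisfiable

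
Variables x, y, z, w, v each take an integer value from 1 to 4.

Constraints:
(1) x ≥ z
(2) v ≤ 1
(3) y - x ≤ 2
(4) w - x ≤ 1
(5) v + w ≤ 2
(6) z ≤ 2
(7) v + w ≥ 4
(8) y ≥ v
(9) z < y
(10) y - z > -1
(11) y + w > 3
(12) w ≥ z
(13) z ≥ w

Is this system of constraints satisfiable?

Unsatisfiable

From constraint 2: v ≤ 1. From constraints 6 and 13: w ≤ z ≤ 2. Hence v + w ≤ 3. But constraint 7 requires v + w ≥ 4, and 4 > 3. Contradiction.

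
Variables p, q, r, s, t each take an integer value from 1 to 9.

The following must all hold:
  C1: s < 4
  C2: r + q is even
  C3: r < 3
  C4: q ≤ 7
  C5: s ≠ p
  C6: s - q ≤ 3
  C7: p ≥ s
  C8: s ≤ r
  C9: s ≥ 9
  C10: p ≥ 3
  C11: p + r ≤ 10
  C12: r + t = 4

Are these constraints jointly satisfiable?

Unsatisfiable

From constraint 10: p ≥ 3. From constraints 8 and 9: r ≥ s ≥ 9. Hence p + r ≥ 12. But constraint 11 requires p + r ≤ 10, and 10 < 12. Contradiction.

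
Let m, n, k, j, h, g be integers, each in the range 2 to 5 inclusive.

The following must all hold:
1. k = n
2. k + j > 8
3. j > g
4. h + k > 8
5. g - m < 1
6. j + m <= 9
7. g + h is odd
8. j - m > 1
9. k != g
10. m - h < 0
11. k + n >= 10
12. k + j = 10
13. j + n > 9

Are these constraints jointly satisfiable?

Take m = 2, n = 5, k = 5, j = 5, h = 5, g = 2. Then constraint 2: k + j = 10; constraint 4: h + k = 10; constraint 5: g - m = 0, and every other listed constraint is also met.

Satisfiable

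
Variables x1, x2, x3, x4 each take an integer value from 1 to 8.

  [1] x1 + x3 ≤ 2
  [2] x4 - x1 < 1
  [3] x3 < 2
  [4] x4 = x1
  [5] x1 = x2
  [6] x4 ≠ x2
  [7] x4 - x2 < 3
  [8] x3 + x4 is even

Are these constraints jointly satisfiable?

From constraints 4 and 5, x4 = x1 = x2, so x4 = x2. But constraint 6 says x4 ≠ x2. Contradiction.

Unsatisfiable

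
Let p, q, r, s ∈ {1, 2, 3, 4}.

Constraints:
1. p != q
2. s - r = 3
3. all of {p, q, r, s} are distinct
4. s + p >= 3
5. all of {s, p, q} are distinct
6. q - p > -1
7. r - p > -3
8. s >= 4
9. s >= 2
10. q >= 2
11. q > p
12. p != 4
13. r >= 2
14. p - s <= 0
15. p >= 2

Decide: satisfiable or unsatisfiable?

Unsatisfiable

Constraints 9, 10, 13, and 15 confine each of p, q, r, s to the 3 values {2, …, 4} (the domain already gives each ≤ 4).
Constraint 3 requires all 4 of them to be distinct, but only 3 values are available — impossible by the pigeonhole principle.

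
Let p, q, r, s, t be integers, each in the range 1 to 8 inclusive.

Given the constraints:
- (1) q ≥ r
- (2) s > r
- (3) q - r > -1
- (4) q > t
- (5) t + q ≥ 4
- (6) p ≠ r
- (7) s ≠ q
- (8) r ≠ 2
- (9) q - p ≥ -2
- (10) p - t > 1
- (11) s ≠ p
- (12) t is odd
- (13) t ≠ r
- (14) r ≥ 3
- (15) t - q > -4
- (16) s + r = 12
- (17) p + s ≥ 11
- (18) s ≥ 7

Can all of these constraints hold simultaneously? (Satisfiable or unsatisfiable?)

One satisfying assignment is p = 6, q = 4, r = 4, s = 8, t = 3.
For the less obvious constraints — constraint 3: q - r = 0; constraint 5: t + q = 7; constraint 9: q - p = -2 — and the others hold by inspection.

Satisfiable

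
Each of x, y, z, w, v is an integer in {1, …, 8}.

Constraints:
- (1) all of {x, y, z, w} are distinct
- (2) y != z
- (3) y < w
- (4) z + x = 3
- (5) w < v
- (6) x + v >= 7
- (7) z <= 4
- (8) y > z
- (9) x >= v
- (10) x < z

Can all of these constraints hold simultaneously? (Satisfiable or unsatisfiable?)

Unsatisfiable

Constraints 3, 5, 8, 9, and 10 give y < w, w < v, v ≤ x, x < z, z < y. Chaining: y < w < v ≤ x < z < y, which forces y < y — impossible.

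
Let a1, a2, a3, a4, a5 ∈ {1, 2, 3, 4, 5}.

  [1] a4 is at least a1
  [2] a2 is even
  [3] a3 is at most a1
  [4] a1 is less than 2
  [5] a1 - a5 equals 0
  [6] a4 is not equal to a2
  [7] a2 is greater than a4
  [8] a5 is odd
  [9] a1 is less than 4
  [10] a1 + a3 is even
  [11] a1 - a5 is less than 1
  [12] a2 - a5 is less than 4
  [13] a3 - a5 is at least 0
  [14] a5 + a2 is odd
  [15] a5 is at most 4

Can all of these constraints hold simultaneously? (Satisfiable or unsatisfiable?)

Satisfiable

Take a1 = 1, a2 = 2, a3 = 1, a4 = 1, a5 = 1. Then constraint 5: a1 - a5 = 0; constraint 11: a1 - a5 = 0, and every other listed constraint is also met.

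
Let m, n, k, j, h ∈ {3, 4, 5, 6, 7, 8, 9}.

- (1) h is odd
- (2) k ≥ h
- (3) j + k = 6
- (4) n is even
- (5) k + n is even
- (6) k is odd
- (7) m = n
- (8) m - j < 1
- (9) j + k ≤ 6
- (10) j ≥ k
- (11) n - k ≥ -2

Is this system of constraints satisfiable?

Unsatisfiable

Constraint 6 makes k odd and constraint 4 makes n even, so k + n must be odd. Constraint 5 says k + n is even — contradiction.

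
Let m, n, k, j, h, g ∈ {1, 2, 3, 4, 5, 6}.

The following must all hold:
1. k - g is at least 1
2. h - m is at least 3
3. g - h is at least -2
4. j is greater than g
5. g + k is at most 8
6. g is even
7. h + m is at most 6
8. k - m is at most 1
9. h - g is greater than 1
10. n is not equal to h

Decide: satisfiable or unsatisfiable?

Unsatisfiable

Constraints 1, 2, 3, and 8 give g − h ≥ -2, h − m ≥ 3, m − k ≥ -1, k − g ≥ 1.
Adding all 4 inequalities: the left sides telescope to 0, and the right sides sum to (-2) + 3 + (-1) + 1 = 1. So 0 ≥ 1, which is false.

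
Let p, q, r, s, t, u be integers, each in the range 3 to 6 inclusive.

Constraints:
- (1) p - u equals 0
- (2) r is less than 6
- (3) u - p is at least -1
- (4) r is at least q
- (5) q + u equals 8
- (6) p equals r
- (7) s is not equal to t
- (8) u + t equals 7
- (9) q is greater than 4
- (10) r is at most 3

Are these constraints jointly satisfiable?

Unsatisfiable

From constraint 9: q ≥ 5. From constraints 4 and 10: q ≤ r and r ≤ 3, so q ≤ 3. But 3 < 5, so no value of q works.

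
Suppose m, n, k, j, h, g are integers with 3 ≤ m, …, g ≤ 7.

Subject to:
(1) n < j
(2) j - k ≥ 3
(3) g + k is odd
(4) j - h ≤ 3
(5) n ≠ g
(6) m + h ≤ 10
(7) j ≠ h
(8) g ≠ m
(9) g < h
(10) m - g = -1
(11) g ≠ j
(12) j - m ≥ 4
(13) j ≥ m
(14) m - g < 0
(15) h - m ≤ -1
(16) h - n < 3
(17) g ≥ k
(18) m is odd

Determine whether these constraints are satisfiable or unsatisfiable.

Unsatisfiable

Constraints 4, 12, and 15 give m − h ≥ 1, h − j ≥ -3, j − m ≥ 4.
Adding all 3 inequalities: the left sides telescope to 0, and the right sides sum to 1 + (-3) + 4 = 2. So 0 ≥ 2, which is false.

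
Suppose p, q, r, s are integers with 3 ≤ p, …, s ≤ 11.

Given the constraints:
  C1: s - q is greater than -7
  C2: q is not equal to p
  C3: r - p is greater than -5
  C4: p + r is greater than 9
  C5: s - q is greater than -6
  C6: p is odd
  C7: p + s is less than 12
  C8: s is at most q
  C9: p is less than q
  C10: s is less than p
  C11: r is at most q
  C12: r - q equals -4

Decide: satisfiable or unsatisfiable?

One satisfying assignment is p = 7, q = 9, r = 5, s = 4.
For the less obvious constraints — constraint 1: s - q = -5; constraint 3: r - p = -2; constraint 4: p + r = 12 — and the others hold by inspection.

Satisfiable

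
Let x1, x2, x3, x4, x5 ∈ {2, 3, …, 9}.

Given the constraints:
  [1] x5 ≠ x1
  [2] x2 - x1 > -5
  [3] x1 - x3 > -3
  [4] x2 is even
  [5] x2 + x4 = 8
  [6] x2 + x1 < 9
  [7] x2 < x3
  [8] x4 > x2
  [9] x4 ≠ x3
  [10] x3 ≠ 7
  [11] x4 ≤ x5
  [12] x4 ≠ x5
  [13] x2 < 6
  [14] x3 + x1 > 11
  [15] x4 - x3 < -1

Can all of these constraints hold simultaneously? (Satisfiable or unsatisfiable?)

One satisfying assignment is x1 = 6, x2 = 2, x3 = 8, x4 = 6, x5 = 9.
For the less obvious constraints — constraint 2: x2 - x1 = -4; constraint 3: x1 - x3 = -2 — and the others hold by inspection.

Satisfiable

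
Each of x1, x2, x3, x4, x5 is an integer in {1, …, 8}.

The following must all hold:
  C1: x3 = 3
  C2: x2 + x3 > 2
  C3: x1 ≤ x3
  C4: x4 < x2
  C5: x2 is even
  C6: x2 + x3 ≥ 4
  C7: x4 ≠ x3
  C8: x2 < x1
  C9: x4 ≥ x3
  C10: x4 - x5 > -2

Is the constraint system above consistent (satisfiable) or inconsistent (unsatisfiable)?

Constraints 3, 4, 8, and 9 give x3 ≤ x4, x4 < x2, x2 < x1, x1 ≤ x3. Chaining: x3 ≤ x4 < x2 < x1 ≤ x3, which forces x3 < x3 — impossible.

Unsatisfiable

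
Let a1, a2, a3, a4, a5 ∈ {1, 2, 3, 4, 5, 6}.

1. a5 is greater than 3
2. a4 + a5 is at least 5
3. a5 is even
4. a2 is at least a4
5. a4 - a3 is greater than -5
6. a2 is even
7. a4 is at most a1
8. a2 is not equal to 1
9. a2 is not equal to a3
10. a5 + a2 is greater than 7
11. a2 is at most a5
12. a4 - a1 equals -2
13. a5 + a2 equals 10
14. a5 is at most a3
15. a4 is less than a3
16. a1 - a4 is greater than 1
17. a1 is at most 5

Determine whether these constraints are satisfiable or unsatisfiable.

Satisfiable

One satisfying assignment is a1 = 4, a2 = 4, a3 = 6, a4 = 2, a5 = 6.
For the less obvious constraints — constraint 2: a4 + a5 = 8; constraint 5: a4 - a3 = -4 — and the others hold by inspection.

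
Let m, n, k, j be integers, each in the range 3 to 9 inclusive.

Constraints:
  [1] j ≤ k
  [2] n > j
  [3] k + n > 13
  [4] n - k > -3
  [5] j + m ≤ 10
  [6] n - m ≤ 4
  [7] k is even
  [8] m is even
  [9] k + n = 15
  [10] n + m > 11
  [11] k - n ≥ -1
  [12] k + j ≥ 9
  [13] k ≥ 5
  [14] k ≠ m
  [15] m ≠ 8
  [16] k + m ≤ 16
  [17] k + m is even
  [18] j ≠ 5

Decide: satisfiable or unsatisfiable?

One satisfying assignment is m = 6, n = 7, k = 8, j = 3.
For the less obvious constraints — constraint 3: k + n = 15; constraint 4: n - k = -1; constraint 5: j + m = 9 — and the others hold by inspection.

Satisfiable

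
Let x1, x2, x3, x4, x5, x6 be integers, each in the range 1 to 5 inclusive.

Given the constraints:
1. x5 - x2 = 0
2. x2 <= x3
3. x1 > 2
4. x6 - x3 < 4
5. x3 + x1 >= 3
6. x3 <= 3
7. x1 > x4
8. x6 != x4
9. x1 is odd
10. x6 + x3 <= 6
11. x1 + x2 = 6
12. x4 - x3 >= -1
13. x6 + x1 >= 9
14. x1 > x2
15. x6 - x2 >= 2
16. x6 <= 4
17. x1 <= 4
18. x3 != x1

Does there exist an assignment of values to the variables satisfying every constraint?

From constraint 16: x6 ≤ 4. From constraint 17: x1 ≤ 4. Hence x6 + x1 ≤ 8. But constraint 13 requires x6 + x1 ≥ 9, and 9 > 8. Contradiction.

Unsatisfiable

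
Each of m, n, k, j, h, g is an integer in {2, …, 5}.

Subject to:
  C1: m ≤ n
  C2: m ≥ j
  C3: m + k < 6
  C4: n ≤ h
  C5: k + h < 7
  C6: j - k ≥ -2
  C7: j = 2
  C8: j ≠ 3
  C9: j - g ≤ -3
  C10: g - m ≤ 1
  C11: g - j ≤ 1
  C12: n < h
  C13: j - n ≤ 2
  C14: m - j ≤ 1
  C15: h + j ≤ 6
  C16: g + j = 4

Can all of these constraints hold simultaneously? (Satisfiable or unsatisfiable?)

Constraints 9, 10, and 14 give j − m ≥ -1, m − g ≥ -1, g − j ≥ 3.
Adding all 3 inequalities: the left sides telescope to 0, and the right sides sum to (-1) + (-1) + 3 = 1. So 0 ≥ 1, which is false.

Unsatisfiable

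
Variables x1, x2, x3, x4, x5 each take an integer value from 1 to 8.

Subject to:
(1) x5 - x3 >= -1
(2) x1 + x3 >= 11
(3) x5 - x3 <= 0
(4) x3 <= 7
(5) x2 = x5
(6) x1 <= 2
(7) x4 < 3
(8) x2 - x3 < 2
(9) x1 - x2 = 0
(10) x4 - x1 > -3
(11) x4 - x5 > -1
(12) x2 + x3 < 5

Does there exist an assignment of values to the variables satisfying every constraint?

From constraint 6: x1 ≤ 2. From constraint 4: x3 ≤ 7. Hence x1 + x3 ≤ 9. But constraint 2 requires x1 + x3 ≥ 11, and 11 > 9. Contradiction.

Unsatisfiable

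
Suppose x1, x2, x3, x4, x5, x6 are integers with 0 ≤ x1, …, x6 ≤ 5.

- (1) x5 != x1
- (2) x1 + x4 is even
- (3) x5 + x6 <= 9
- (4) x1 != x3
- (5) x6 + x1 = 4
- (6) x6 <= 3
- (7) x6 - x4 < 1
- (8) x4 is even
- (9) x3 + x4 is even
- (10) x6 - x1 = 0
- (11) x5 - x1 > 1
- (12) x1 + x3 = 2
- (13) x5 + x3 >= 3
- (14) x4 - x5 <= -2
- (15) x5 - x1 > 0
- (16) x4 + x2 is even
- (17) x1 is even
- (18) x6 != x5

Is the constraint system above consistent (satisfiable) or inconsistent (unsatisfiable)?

Satisfiable

Try x1 = 2, x2 = 0, x3 = 0, x4 = 2, x5 = 4, x6 = 2.
Check constraint 3: x5 + x6 = 6; constraint 5: x6 + x1 = 4; constraint 7: x6 - x4 = 0. The remaining constraints are straightforward to verify.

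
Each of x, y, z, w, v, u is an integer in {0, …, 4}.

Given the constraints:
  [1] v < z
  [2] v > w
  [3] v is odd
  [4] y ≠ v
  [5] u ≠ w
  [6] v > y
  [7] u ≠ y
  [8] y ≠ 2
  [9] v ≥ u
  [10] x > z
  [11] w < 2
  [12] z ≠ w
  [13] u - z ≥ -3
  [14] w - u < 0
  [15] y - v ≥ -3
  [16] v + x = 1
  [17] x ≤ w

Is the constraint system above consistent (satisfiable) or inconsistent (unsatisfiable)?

Constraints 1, 9, 10, 14, and 17 give w < u, u ≤ v, v < z, z < x, x ≤ w. Chaining: w < u ≤ v < z < x ≤ w, which forces w < w — impossible.

Unsatisfiable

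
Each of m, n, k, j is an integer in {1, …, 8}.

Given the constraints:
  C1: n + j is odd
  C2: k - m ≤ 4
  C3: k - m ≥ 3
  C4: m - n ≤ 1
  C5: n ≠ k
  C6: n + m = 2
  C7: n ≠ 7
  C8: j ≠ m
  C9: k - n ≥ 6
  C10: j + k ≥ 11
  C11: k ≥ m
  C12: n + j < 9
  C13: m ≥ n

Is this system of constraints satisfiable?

Unsatisfiable

Constraints 2, 4, and 9 give k − n ≥ 6, n − m ≥ -1, m − k ≥ -4.
Adding all 3 inequalities: the left sides telescope to 0, and the right sides sum to 6 + (-1) + (-4) = 1. So 0 ≥ 1, which is false.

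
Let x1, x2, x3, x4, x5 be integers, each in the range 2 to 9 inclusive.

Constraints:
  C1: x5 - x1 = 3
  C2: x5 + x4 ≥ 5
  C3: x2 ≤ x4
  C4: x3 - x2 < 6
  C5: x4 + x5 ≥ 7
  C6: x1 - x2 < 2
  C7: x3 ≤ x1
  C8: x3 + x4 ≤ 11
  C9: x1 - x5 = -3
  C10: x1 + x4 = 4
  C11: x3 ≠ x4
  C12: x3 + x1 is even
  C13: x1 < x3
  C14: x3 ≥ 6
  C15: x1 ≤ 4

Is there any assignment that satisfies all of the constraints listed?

From constraint 14: x3 ≥ 6. From constraints 7 and 15: x3 ≤ x1 and x1 ≤ 4, so x3 ≤ 4. But 4 < 6, so no value of x3 works.

Unsatisfiable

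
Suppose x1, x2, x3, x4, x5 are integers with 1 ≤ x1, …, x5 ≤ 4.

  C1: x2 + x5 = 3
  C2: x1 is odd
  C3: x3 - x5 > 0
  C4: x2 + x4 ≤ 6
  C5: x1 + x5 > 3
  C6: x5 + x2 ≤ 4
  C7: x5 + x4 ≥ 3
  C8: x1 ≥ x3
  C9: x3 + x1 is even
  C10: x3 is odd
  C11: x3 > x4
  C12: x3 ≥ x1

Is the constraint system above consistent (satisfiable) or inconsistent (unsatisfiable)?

Satisfiable

One satisfying assignment is x1 = 3, x2 = 1, x3 = 3, x4 = 2, x5 = 2.
For the less obvious constraints — constraint 1: x2 + x5 = 3; constraint 3: x3 - x5 = 1 — and the others hold by inspection.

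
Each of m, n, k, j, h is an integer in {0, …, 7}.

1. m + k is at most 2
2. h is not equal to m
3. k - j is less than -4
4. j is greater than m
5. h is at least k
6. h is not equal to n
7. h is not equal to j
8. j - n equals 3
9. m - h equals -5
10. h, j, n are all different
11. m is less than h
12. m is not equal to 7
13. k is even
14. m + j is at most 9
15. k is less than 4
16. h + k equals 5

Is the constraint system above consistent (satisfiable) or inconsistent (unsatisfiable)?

Take m = 0, n = 4, k = 0, j = 7, h = 5. Then constraint 1: m + k = 0; constraint 3: k - j = -7, and every other listed constraint is also met.

Satisfiable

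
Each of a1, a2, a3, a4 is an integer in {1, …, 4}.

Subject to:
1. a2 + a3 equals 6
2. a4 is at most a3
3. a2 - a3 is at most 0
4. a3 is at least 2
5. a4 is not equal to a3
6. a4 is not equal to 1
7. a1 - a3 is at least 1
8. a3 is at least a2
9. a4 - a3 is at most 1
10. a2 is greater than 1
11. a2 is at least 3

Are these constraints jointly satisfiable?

The assignment a1 = 4, a2 = 3, a3 = 3, a4 = 2 works:
  constraint 1 holds since a2 + a3 = 6.
  constraint 3 holds since a2 - a3 = 0.
The rest check out directly.

Satisfiable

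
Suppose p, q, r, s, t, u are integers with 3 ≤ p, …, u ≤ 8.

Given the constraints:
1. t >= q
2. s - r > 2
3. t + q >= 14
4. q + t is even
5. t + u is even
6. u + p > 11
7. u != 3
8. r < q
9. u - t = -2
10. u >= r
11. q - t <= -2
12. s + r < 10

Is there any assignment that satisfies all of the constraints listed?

Setting (p, q, r, s, t, u) = (8, 6, 3, 6, 8, 6) satisfies everything: constraint 2: s - r = 3; constraint 3: t + q = 14; constraint 6: u + p = 14, and the others follow.

Satisfiable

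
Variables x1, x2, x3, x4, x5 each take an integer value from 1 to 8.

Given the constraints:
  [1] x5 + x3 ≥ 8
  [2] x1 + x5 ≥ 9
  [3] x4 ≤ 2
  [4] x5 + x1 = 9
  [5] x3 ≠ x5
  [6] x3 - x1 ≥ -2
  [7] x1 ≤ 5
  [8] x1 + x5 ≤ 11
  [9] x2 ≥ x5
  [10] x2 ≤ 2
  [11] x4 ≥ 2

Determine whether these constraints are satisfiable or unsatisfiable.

Unsatisfiable

From constraint 7: x1 ≤ 5. From constraints 9 and 10: x5 ≤ x2 ≤ 2. Hence x1 + x5 ≤ 7. But constraint 2 requires x1 + x5 ≥ 9, and 9 > 7. Contradiction.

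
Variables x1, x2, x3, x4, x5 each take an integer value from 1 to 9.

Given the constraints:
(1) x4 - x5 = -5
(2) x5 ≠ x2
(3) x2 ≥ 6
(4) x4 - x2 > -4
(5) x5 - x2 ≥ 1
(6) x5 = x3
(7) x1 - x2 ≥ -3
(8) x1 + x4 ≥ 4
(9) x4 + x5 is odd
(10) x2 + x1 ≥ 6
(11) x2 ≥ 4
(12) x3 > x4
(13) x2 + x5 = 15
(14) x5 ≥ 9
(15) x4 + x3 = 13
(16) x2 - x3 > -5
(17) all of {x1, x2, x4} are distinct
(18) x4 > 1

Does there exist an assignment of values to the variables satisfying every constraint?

Setting (x1, x2, x3, x4, x5) = (3, 6, 9, 4, 9) satisfies everything: constraint 1: x4 - x5 = -5; constraint 4: x4 - x2 = -2, and the others follow.

Satisfiable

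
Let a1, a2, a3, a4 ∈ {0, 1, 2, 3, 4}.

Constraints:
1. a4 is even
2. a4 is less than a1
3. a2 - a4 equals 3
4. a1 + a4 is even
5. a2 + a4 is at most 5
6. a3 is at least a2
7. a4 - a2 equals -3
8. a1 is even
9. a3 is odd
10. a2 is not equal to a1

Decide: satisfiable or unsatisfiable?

Satisfiable

Take a1 = 2, a2 = 3, a3 = 3, a4 = 0. Then constraint 3: a2 - a4 = 3; constraint 5: a2 + a4 = 3; constraint 7: a4 - a2 = -3, and every other listed constraint is also met.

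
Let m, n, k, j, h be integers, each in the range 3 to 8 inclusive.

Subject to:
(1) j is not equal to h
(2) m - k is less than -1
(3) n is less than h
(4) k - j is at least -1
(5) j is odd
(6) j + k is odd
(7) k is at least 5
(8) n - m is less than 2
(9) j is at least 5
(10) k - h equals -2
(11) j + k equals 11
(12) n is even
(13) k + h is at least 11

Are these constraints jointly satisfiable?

Take m = 3, n = 4, k = 6, j = 5, h = 8. Then constraint 2: m - k = -3; constraint 4: k - j = 1; constraint 8: n - m = 1, and every other listed constraint is also met.

Satisfiable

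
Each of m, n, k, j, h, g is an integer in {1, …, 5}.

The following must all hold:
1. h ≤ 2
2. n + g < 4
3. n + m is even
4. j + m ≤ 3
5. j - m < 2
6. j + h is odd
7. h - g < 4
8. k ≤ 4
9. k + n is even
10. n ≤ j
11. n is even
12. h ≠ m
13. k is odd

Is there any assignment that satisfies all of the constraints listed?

Constraint 13 makes k odd and constraint 11 makes n even, so k + n must be odd. Constraint 9 says k + n is even — contradiction.

Unsatisfiable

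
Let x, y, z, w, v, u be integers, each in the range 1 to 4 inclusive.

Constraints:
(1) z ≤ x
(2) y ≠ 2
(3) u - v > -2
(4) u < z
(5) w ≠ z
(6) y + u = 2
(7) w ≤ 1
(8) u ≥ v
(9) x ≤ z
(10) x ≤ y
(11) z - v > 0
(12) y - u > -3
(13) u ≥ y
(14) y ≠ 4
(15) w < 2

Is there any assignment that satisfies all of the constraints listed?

Unsatisfiable

Constraints 1, 4, 10, and 13 give z ≤ x, x ≤ y, y ≤ u, u < z. Chaining: z ≤ x ≤ y ≤ u < z, which forces z < z — impossible.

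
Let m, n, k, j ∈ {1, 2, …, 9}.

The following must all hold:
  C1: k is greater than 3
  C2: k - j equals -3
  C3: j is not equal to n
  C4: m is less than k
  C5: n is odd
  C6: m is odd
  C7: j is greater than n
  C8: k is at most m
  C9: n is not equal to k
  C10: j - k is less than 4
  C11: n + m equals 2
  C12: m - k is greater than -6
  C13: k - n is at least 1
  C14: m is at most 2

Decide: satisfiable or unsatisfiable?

Unsatisfiable

From constraint 1: k ≥ 4. From constraints 8 and 14: k ≤ m and m ≤ 2, so k ≤ 2. But 2 < 4, so no value of k works.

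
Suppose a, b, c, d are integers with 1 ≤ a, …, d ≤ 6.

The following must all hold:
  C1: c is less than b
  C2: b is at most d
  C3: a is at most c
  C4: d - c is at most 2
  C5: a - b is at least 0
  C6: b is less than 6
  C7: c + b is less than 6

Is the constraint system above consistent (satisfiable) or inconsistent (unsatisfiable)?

Unsatisfiable

Constraints 1, 3, and 5 give b ≤ a, a ≤ c, c < b. Chaining: b ≤ a ≤ c < b, which forces b < b — impossible.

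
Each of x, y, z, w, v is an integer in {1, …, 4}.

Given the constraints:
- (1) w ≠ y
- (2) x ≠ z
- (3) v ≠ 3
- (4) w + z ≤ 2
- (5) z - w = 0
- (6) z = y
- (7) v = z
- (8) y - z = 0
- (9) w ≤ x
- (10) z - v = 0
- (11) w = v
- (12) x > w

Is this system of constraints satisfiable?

From constraints 6, 7, and 11, w = v = z = y, so w = y. But constraint 1 says w ≠ y. Contradiction.

Unsatisfiable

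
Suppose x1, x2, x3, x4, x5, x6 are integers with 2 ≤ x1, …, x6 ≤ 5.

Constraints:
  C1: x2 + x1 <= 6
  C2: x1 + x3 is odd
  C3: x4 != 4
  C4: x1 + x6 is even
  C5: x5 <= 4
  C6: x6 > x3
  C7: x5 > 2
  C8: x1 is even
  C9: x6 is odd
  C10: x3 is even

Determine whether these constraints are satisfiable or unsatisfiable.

Unsatisfiable

Constraint 8 makes x1 even and constraint 10 makes x3 even, so x1 + x3 must be even. Constraint 2 says x1 + x3 is odd — contradiction.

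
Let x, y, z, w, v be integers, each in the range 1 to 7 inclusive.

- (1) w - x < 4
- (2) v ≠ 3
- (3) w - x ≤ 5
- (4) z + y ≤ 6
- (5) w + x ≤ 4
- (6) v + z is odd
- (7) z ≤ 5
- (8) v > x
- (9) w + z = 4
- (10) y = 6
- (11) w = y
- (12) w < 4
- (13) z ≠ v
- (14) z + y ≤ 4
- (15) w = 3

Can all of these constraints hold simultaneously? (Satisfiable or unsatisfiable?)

Unsatisfiable

Constraint 15 fixes w = 3 and constraint 10 fixes y = 6, but constraint 11 requires w = y. Since 3 ≠ 6, contradiction.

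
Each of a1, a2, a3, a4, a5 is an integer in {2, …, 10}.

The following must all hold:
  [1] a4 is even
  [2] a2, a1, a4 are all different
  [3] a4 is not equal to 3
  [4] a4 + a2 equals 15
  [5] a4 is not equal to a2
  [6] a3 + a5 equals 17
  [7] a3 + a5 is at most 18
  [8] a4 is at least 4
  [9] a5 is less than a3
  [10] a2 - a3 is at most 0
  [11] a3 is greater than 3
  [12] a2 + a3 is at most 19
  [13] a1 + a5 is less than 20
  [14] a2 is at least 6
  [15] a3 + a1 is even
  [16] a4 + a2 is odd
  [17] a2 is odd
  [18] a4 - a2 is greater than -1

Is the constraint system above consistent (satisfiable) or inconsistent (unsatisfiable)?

Satisfiable

One satisfying assignment is a1 = 10, a2 = 7, a3 = 10, a4 = 8, a5 = 7.
For the less obvious constraints — constraint 4: a4 + a2 = 15; constraint 6: a3 + a5 = 17; constraint 7: a3 + a5 = 17 — and the others hold by inspection.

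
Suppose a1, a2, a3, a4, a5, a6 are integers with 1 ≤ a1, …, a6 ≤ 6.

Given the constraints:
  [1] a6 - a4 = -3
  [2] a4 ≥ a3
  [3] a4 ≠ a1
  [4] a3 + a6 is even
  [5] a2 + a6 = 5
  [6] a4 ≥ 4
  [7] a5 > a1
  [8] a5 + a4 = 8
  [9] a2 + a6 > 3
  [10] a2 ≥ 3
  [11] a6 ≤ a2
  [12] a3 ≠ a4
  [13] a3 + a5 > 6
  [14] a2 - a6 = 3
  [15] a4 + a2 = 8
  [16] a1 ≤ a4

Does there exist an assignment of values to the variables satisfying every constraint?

Satisfiable

Take a1 = 2, a2 = 4, a3 = 3, a4 = 4, a5 = 4, a6 = 1. Then constraint 1: a6 - a4 = -3; constraint 5: a2 + a6 = 5, and every other listed constraint is also met.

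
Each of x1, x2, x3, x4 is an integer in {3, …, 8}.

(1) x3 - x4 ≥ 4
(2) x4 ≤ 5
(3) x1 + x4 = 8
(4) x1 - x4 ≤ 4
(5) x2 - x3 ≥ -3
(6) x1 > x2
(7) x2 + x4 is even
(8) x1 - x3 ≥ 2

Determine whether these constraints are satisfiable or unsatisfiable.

Unsatisfiable

Constraints 1, 4, and 8 give x4 − x1 ≥ -4, x1 − x3 ≥ 2, x3 − x4 ≥ 4.
Adding all 3 inequalities: the left sides telescope to 0, and the right sides sum to (-4) + 2 + 4 = 2. So 0 ≥ 2, which is false.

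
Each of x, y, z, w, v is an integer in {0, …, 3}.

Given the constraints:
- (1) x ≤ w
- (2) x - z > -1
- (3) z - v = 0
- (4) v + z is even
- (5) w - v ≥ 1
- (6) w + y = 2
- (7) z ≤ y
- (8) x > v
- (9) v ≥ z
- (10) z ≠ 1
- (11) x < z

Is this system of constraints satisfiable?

Unsatisfiable

Constraints 8, 9, and 11 give z ≤ v, v < x, x < z. Chaining: z ≤ v < x < z, which forces z < z — impossible.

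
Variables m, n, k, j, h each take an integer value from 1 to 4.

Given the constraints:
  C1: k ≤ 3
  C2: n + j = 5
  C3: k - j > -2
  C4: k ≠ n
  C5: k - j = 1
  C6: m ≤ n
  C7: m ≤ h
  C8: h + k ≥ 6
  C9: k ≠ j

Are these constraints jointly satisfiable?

Setting (m, n, k, j, h) = (3, 4, 2, 1, 4) satisfies everything: constraint 2: n + j = 5; constraint 3: k - j = 1; constraint 5: k - j = 1, and the others follow.

Satisfiable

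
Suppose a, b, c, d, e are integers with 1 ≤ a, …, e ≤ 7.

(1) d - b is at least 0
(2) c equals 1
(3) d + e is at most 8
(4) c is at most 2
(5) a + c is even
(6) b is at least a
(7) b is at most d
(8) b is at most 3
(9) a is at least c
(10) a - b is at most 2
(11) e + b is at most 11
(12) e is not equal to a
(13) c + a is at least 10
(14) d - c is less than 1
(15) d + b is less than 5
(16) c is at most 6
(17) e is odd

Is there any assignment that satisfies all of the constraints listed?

Unsatisfiable

From constraint 16: c ≤ 6. From constraints 6 and 8: a ≤ b ≤ 3. Hence c + a ≤ 9. But constraint 13 requires c + a ≥ 10, and 10 > 9. Contradiction.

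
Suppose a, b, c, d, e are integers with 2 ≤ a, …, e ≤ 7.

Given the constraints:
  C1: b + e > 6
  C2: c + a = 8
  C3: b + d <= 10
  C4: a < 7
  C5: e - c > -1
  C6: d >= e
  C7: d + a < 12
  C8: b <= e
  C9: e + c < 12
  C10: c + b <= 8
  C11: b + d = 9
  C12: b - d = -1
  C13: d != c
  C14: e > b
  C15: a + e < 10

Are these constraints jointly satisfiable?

Satisfiable

The assignment a = 4, b = 4, c = 4, d = 5, e = 5 works:
  constraint 1 holds since b + e = 9.
  constraint 2 holds since c + a = 8.
  constraint 3 holds since b + d = 9.
The rest check out directly.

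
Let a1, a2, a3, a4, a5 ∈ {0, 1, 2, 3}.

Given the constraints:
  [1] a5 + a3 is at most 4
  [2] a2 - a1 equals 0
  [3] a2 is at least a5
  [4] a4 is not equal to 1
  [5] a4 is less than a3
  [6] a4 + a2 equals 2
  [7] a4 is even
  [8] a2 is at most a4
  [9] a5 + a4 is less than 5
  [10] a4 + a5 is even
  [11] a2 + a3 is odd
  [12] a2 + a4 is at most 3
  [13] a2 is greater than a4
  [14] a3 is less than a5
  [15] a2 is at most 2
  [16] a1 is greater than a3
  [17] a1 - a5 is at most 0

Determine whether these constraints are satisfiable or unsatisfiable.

Unsatisfiable

Constraints 3, 5, 8, 16, and 17 give a1 ≤ a5, a5 ≤ a2, a2 ≤ a4, a4 < a3, a3 < a1. Chaining: a1 ≤ a5 ≤ a2 ≤ a4 < a3 < a1, which forces a1 < a1 — impossible.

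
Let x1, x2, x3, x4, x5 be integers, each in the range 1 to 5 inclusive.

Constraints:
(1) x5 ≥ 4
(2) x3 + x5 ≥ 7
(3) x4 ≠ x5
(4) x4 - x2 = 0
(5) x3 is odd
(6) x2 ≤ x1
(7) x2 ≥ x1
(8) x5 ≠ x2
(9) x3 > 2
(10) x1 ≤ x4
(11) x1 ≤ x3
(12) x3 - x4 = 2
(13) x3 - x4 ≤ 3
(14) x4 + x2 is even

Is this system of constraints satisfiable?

Take x1 = 1, x2 = 1, x3 = 3, x4 = 1, x5 = 5. Then constraint 2: x3 + x5 = 8; constraint 4: x4 - x2 = 0; constraint 12: x3 - x4 = 2, and every other listed constraint is also met.

Satisfiable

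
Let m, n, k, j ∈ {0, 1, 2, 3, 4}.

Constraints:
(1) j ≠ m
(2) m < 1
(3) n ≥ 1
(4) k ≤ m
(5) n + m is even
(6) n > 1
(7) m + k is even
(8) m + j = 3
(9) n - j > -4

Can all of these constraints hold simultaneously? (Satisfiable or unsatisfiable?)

Setting (m, n, k, j) = (0, 2, 0, 3) satisfies everything: constraint 5: n + m = 2 is even; constraint 8: m + j = 3; constraint 9: n - j = -1, and the others follow.

Satisfiable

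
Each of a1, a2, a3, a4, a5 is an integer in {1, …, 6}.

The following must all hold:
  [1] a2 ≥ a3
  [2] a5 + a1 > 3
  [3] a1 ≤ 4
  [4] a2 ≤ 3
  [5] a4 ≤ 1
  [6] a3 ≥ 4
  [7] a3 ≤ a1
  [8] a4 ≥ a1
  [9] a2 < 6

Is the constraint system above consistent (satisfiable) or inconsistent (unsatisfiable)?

Unsatisfiable

From constraint 6: a3 ≥ 4. From constraints 1 and 4: a3 ≤ a2 and a2 ≤ 3, so a3 ≤ 3. But 3 < 4, so no value of a3 works.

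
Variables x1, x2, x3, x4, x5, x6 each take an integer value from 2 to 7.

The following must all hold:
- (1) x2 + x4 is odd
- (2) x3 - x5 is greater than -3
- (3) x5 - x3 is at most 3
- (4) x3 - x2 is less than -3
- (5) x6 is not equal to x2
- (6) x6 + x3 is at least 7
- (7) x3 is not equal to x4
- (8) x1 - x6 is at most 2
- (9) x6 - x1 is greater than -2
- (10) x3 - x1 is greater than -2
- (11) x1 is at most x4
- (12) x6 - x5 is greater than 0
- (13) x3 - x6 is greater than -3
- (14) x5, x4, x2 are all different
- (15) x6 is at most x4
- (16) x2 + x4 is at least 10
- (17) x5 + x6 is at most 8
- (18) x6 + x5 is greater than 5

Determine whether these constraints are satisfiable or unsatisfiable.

Satisfiable

Try x1 = 4, x2 = 7, x3 = 3, x4 = 6, x5 = 3, x6 = 4.
Check constraint 2: x3 - x5 = 0; constraint 3: x5 - x3 = 0; constraint 4: x3 - x2 = -4. The remaining constraints are straightforward to verify.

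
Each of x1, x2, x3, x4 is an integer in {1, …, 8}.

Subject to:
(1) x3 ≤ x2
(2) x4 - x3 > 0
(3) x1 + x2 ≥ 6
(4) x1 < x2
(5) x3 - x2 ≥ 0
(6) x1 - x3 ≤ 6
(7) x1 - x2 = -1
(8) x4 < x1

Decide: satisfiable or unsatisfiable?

Unsatisfiable

Constraints 2, 4, 5, and 8 give x1 < x2, x2 ≤ x3, x3 < x4, x4 < x1. Chaining: x1 < x2 ≤ x3 < x4 < x1, which forces x1 < x1 — impossible.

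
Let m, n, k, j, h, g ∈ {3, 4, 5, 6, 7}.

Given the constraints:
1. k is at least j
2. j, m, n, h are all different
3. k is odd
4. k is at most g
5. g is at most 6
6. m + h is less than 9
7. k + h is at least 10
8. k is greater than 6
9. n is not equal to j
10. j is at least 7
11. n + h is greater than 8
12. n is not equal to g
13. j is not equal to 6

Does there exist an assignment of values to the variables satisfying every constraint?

Unsatisfiable

From constraints 1 and 10: k ≥ j and j ≥ 7, so k ≥ 7. From constraints 4 and 5: k ≤ g and g ≤ 6, so k ≤ 6. But 6 < 7, so no value of k works.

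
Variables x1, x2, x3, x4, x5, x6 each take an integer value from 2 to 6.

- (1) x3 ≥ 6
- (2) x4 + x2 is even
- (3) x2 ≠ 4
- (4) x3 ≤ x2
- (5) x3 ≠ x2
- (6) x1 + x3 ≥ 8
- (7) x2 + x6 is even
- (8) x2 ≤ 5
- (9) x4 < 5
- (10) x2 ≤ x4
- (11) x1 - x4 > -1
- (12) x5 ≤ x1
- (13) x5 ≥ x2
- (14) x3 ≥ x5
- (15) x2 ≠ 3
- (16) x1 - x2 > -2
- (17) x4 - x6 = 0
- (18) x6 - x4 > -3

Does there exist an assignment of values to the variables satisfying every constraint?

Unsatisfiable

From constraint 1: x3 ≥ 6. From constraints 4 and 8: x3 ≤ x2 and x2 ≤ 5, so x3 ≤ 5. But 5 < 6, so no value of x3 works.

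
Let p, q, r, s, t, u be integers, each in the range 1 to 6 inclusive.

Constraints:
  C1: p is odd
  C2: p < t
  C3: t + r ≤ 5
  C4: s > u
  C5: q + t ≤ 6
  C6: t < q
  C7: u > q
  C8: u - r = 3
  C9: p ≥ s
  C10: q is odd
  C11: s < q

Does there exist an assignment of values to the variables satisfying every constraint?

Constraints 2, 4, 6, 7, and 9 give t < q, q < u, u < s, s ≤ p, p < t. Chaining: t < q < u < s ≤ p < t, which forces t < t — impossible.

Unsatisfiable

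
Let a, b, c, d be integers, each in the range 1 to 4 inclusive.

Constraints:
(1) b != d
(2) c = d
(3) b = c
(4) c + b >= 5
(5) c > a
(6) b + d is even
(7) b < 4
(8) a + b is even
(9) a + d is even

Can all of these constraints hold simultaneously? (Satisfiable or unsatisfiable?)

From constraints 2 and 3, b = c = d, so b = d. But constraint 1 says b ≠ d. Contradiction.

Unsatisfiable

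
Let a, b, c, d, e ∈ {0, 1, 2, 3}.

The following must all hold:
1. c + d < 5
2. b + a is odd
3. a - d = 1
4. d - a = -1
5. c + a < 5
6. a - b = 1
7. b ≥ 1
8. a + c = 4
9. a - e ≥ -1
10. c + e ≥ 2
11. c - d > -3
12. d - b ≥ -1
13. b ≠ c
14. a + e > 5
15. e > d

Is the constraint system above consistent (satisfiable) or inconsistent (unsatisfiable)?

Satisfiable

Try a = 3, b = 2, c = 1, d = 2, e = 3.
Check constraint 1: c + d = 3; constraint 3: a - d = 1. The remaining constraints are straightforward to verify.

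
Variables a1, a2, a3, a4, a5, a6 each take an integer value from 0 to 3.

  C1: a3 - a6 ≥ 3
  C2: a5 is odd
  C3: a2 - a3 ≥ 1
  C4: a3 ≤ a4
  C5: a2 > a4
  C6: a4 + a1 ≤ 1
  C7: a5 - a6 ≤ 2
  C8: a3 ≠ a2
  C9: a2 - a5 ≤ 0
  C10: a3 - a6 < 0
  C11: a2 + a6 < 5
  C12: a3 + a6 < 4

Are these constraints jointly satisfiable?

Unsatisfiable

Constraints 1, 3, 7, and 9 give a6 − a5 ≥ -2, a5 − a2 ≥ 0, a2 − a3 ≥ 1, a3 − a6 ≥ 3.
Adding all 4 inequalities: the left sides telescope to 0, and the right sides sum to (-2) + 0 + 1 + 3 = 2. So 0 ≥ 2, which is false.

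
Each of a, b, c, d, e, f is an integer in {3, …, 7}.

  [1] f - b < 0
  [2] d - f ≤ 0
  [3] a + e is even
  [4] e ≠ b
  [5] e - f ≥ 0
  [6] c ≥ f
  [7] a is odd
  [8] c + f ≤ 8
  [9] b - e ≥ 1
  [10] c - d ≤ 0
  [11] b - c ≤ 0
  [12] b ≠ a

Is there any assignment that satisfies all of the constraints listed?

Unsatisfiable

Constraints 2, 5, 9, 10, and 11 give b − e ≥ 1, e − f ≥ 0, f − d ≥ 0, d − c ≥ 0, c − b ≥ 0.
Adding all 5 inequalities: the left sides telescope to 0, and the right sides sum to 1 + 0 + 0 + 0 + 0 = 1. So 0 ≥ 1, which is false.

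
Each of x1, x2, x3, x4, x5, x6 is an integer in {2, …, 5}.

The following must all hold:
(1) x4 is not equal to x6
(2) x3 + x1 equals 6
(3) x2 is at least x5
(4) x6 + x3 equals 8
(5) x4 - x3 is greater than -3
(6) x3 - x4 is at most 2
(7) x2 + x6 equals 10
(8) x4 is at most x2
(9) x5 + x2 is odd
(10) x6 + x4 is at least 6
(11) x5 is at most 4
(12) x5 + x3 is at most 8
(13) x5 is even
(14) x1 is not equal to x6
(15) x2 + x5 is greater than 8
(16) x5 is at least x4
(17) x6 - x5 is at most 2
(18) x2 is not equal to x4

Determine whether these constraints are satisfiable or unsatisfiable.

The assignment x1 = 3, x2 = 5, x3 = 3, x4 = 3, x5 = 4, x6 = 5 works:
  constraint 2 holds since x3 + x1 = 6.
  constraint 4 holds since x6 + x3 = 8.
The rest check out directly.

Satisfiable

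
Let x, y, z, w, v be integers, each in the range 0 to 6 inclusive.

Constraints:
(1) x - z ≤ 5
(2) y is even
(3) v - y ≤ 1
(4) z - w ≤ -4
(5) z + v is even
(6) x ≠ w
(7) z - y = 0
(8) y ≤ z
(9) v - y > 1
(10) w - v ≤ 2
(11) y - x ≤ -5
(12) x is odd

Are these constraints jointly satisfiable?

Unsatisfiable

Constraints 1, 3, 4, 10, and 11 give z − x ≥ -5, x − y ≥ 5, y − v ≥ -1, v − w ≥ -2, w − z ≥ 4.
Adding all 5 inequalities: the left sides telescope to 0, and the right sides sum to (-5) + 5 + (-1) + (-2) + 4 = 1. So 0 ≥ 1, which is false.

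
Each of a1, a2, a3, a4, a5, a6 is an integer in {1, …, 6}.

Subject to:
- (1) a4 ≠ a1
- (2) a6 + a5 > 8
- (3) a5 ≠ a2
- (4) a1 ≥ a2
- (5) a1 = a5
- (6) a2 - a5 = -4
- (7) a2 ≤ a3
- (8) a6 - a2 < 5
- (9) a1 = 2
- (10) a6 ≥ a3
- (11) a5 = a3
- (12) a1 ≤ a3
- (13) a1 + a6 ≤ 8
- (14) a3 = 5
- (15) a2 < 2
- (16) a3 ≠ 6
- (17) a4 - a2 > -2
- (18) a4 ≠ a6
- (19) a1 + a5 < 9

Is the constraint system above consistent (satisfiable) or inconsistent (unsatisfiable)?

Constraint 9 fixes a1 = 2 and constraint 14 fixes a3 = 5. Constraints 5 and 11 give a1 = a5 = a3, so a1 = a3. But 2 ≠ 5 — contradiction.

Unsatisfiable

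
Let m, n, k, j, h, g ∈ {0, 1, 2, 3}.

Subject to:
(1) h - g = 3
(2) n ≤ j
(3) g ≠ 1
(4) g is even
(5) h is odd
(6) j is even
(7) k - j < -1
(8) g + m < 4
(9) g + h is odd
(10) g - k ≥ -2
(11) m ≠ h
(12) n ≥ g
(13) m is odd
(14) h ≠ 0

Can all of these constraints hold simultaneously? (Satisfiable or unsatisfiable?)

Try m = 1, n = 2, k = 0, j = 2, h = 3, g = 0.
Check constraint 1: h - g = 3; constraint 7: k - j = -2. The remaining constraints are straightforward to verify.

Satisfiable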